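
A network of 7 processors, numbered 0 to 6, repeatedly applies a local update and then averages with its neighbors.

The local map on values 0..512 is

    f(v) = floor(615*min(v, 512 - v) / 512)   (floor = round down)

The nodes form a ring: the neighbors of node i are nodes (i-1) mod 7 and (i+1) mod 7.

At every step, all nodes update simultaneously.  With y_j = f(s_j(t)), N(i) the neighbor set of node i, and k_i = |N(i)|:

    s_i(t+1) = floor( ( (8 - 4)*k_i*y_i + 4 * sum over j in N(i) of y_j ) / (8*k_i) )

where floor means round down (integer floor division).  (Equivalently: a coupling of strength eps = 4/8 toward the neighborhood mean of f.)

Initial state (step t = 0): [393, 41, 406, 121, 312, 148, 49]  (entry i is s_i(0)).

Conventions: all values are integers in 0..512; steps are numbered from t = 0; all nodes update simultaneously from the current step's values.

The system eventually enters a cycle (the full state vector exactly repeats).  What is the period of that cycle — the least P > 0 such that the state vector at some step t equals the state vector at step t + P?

Answer: 4
Key observation: The state at step 28, [305, 305, 305, 305, 305, 305, 305], reappears at step 32 — and no state repeats earlier — so the cycle the system enters has period 4.

Derivation:
t=0: [393, 41, 406, 121, 312, 148, 49]
t=1: [97, 91, 112, 164, 200, 163, 108]
t=2: [117, 117, 143, 191, 217, 189, 142]
t=3: [147, 147, 177, 222, 244, 221, 176]
t=4: [184, 185, 216, 259, 279, 258, 215]
t=5: [230, 231, 260, 286, 291, 286, 260]
t=6: [282, 283, 288, 277, 268, 277, 287]
t=7: [274, 273, 273, 281, 287, 281, 274]
t=8: [285, 286, 284, 277, 273, 277, 283]
t=9: [272, 271, 274, 281, 284, 281, 276]
t=10: [287, 287, 284, 278, 275, 277, 282]
t=11: [271, 270, 274, 279, 282, 281, 276]
t=12: [287, 288, 284, 279, 277, 278, 283]
t=13: [271, 270, 273, 278, 281, 279, 275]
t=14: [288, 289, 286, 281, 278, 279, 284]
t=15: [269, 268, 271, 276, 279, 278, 273]
t=16: [290, 291, 288, 283, 280, 282, 286]
t=17: [267, 266, 269, 274, 276, 275, 271]
t=18: [293, 293, 290, 286, 283, 285, 289]
t=19: [264, 263, 266, 270, 273, 271, 267]
t=20: [296, 297, 294, 290, 288, 289, 293]
t=21: [259, 259, 261, 265, 267, 266, 263]
t=22: [302, 302, 300, 296, 294, 295, 299]
t=23: [252, 252, 254, 258, 260, 259, 255]
t=24: [303, 302, 304, 304, 303, 303, 304]
t=25: [250, 251, 249, 249, 250, 250, 250]
t=26: [300, 300, 299, 299, 299, 300, 300]
t=27: [254, 254, 254, 255, 254, 254, 254]
t=28: [305, 305, 305, 305, 305, 305, 305]
t=29: [248, 248, 248, 248, 248, 248, 248]
t=30: [297, 297, 297, 297, 297, 297, 297]
t=31: [258, 258, 258, 258, 258, 258, 258]
t=32: [305, 305, 305, 305, 305, 305, 305]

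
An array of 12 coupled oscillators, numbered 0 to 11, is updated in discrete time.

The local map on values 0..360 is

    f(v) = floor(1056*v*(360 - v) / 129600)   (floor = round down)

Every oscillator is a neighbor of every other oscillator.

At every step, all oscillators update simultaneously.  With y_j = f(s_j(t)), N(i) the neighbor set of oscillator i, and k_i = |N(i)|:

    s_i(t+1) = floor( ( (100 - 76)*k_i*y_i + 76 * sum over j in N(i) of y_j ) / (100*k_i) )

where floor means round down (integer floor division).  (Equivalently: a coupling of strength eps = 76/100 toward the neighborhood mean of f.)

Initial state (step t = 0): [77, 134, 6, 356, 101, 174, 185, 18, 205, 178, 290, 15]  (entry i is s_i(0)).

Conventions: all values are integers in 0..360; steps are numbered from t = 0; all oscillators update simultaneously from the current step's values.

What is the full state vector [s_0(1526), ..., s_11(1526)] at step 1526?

Answer: [241, 241, 241, 241, 241, 241, 241, 241, 241, 241, 241, 241]
Key observation: The state at step 22, [241, 241, 241, 241, 241, 241, 241, 241, 241, 241, 241, 241], reappears at step 24: the system is in a cycle of period 2 from step 22 on.  Therefore the state at step 1526 equals the state at step 22 + ((1526 - 22) mod 2) = 22, which is [241, 241, 241, 241, 241, 241, 241, 241, 241, 241, 241, 241].

Derivation:
t=0: [77, 134, 6, 356, 101, 174, 185, 18, 205, 178, 290, 15]
t=1: [166, 178, 138, 137, 172, 180, 180, 144, 180, 180, 164, 143]
t=2: [259, 259, 257, 257, 259, 259, 259, 257, 259, 259, 259, 257]
t=3: [213, 213, 213, 213, 213, 213, 213, 213, 213, 213, 213, 213]
t=4: [255, 255, 255, 255, 255, 255, 255, 255, 255, 255, 255, 255]
t=5: [218, 218, 218, 218, 218, 218, 218, 218, 218, 218, 218, 218]
t=6: [252, 252, 252, 252, 252, 252, 252, 252, 252, 252, 252, 252]
t=7: [221, 221, 221, 221, 221, 221, 221, 221, 221, 221, 221, 221]
t=8: [250, 250, 250, 250, 250, 250, 250, 250, 250, 250, 250, 250]
t=9: [224, 224, 224, 224, 224, 224, 224, 224, 224, 224, 224, 224]
t=10: [248, 248, 248, 248, 248, 248, 248, 248, 248, 248, 248, 248]
t=11: [226, 226, 226, 226, 226, 226, 226, 226, 226, 226, 226, 226]
t=12: [246, 246, 246, 246, 246, 246, 246, 246, 246, 246, 246, 246]
t=13: [228, 228, 228, 228, 228, 228, 228, 228, 228, 228, 228, 228]
t=14: [245, 245, 245, 245, 245, 245, 245, 245, 245, 245, 245, 245]
t=15: [229, 229, 229, 229, 229, 229, 229, 229, 229, 229, 229, 229]
t=16: [244, 244, 244, 244, 244, 244, 244, 244, 244, 244, 244, 244]
t=17: [230, 230, 230, 230, 230, 230, 230, 230, 230, 230, 230, 230]
t=18: [243, 243, 243, 243, 243, 243, 243, 243, 243, 243, 243, 243]
t=19: [231, 231, 231, 231, 231, 231, 231, 231, 231, 231, 231, 231]
t=20: [242, 242, 242, 242, 242, 242, 242, 242, 242, 242, 242, 242]
t=21: [232, 232, 232, 232, 232, 232, 232, 232, 232, 232, 232, 232]
t=22: [241, 241, 241, 241, 241, 241, 241, 241, 241, 241, 241, 241]
t=23: [233, 233, 233, 233, 233, 233, 233, 233, 233, 233, 233, 233]
t=24: [241, 241, 241, 241, 241, 241, 241, 241, 241, 241, 241, 241]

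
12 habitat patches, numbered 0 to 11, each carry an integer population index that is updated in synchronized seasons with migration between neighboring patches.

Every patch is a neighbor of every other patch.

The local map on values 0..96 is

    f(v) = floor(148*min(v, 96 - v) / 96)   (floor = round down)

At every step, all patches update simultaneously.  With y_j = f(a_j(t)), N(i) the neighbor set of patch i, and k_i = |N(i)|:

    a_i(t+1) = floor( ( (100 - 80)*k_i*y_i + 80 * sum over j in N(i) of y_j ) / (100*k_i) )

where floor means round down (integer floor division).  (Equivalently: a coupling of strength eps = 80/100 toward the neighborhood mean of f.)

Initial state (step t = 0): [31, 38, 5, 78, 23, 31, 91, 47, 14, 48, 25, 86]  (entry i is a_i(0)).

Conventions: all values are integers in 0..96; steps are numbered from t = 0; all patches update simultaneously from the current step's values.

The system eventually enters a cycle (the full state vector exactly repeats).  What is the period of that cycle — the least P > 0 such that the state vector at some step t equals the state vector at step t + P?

Simulating step by step:
t=0: [31, 38, 5, 78, 23, 31, 91, 47, 14, 48, 25, 86]
t=1: [38, 39, 33, 36, 37, 38, 33, 41, 35, 42, 37, 34]
t=2: [56, 56, 55, 56, 56, 56, 55, 57, 55, 57, 56, 55]
t=3: [61, 61, 61, 61, 61, 61, 61, 61, 61, 61, 61, 61]
t=4: [53, 53, 53, 53, 53, 53, 53, 53, 53, 53, 53, 53]
t=5: [66, 66, 66, 66, 66, 66, 66, 66, 66, 66, 66, 66]
t=6: [46, 46, 46, 46, 46, 46, 46, 46, 46, 46, 46, 46]
t=7: [70, 70, 70, 70, 70, 70, 70, 70, 70, 70, 70, 70]
t=8: [40, 40, 40, 40, 40, 40, 40, 40, 40, 40, 40, 40]
t=9: [61, 61, 61, 61, 61, 61, 61, 61, 61, 61, 61, 61]

Answer: 6
Key observation: The state at step 3, [61, 61, 61, 61, 61, 61, 61, 61, 61, 61, 61, 61], reappears at step 9 — and no state repeats earlier — so the cycle the system enters has period 6.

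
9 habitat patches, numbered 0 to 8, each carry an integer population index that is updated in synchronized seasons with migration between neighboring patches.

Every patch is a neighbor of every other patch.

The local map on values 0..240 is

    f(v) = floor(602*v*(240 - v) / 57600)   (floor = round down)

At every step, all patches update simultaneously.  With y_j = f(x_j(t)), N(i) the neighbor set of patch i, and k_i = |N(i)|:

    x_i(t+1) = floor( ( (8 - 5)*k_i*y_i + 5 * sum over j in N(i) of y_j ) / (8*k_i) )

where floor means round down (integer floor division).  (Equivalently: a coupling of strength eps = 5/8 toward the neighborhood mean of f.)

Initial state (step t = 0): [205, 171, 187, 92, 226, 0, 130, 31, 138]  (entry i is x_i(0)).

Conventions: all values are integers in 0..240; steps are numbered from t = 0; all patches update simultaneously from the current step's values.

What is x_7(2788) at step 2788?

Answer: x_7(2788) = 144
Key observation: The state at step 5, [144, 144, 144, 144, 144, 144, 144, 144, 144], reappears at step 6: the system is in a cycle of period 1 from step 5 on.  Therefore the state at step 2788 equals the state at step 5 + ((2788 - 5) mod 1) = 5, which is [144, 144, 144, 144, 144, 144, 144, 144, 144].

Derivation:
t=0: [205, 171, 187, 92, 226, 0, 130, 31, 138]
t=1: [87, 101, 96, 107, 75, 65, 109, 85, 109]
t=2: [139, 141, 141, 142, 136, 133, 142, 139, 142]
t=3: [145, 145, 145, 145, 146, 146, 145, 145, 145]
t=4: [143, 143, 143, 143, 143, 143, 143, 143, 143]
t=5: [144, 144, 144, 144, 144, 144, 144, 144, 144]
t=6: [144, 144, 144, 144, 144, 144, 144, 144, 144]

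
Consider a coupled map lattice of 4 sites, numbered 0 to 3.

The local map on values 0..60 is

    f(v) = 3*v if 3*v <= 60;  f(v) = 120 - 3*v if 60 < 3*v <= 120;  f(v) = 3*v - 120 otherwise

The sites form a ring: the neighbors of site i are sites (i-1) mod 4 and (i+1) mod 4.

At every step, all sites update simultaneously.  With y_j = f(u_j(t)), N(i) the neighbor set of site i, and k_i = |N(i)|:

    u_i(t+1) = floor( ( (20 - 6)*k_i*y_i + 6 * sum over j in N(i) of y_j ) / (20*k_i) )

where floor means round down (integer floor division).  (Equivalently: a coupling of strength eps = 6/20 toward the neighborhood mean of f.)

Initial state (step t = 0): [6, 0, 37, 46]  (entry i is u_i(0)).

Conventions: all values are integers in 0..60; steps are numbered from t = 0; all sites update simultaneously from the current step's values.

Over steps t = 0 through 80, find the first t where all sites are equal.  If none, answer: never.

Answer: 16
Key observation: Synchronization is absorbing here: once all sites are equal they stay equal, and step 16 is the first all-equal step.

Derivation:
t=0: [6, 0, 37, 46]  (not all equal)
t=1: [15, 4, 9, 16]  (not all equal)
t=2: [40, 19, 27, 44]  (not all equal)
t=3: [10, 45, 37, 14]  (not all equal)
t=4: [29, 16, 14, 35]  (not all equal)
t=5: [32, 44, 38, 21]  (not all equal)
t=6: [27, 12, 14, 44]  (not all equal)
t=7: [34, 37, 36, 20]  (not all equal)
t=8: [22, 10, 18, 46]  (not all equal)
t=9: [45, 37, 45, 28]  (not all equal)
t=10: [17, 10, 17, 29]  (not all equal)
t=11: [45, 36, 45, 38]  (not all equal)
t=12: [13, 12, 13, 8]  (not all equal)
t=13: [36, 36, 36, 28]  (not all equal)
t=14: [15, 12, 15, 28]  (not all equal)
t=15: [42, 38, 42, 38]  (not all equal)
t=16: [6, 6, 6, 6]  (all equal)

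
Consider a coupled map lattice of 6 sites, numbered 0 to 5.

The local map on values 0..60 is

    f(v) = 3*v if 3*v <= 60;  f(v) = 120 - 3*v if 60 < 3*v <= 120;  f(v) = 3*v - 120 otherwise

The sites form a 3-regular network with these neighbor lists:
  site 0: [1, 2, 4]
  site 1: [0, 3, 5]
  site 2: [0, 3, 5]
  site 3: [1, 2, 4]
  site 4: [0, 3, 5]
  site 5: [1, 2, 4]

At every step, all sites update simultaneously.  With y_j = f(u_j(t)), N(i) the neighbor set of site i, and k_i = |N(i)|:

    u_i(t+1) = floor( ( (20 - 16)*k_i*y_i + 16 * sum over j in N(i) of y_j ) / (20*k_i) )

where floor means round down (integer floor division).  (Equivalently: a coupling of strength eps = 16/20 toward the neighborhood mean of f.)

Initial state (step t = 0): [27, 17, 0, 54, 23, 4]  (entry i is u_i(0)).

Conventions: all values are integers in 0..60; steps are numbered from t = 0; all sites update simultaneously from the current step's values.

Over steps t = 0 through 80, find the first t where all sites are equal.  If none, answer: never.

Simulating step by step:
t=0: [27, 17, 0, 54, 23, 4]  (not all equal)
t=1: [35, 35, 24, 35, 35, 29]  (not all equal)
t=2: [23, 19, 26, 23, 19, 27]  (not all equal)
t=3: [51, 49, 46, 51, 49, 49]  (not all equal)
t=4: [25, 30, 28, 25, 30, 24]  (not all equal)
t=5: [34, 42, 44, 34, 42, 35]  (not all equal)
t=6: [10, 14, 16, 10, 14, 9]  (not all equal)
t=7: [41, 31, 32, 41, 31, 40]  (not all equal)
t=8: [21, 7, 6, 21, 7, 20]  (not all equal)
t=9: [27, 50, 50, 27, 50, 28]  (not all equal)
t=10: [31, 36, 36, 31, 36, 31]  (not all equal)
t=11: [15, 24, 24, 15, 24, 15]  (not all equal)
t=12: [47, 45, 45, 47, 45, 47]  (not all equal)
t=13: [16, 19, 19, 16, 19, 16]  (not all equal)
t=14: [55, 49, 49, 55, 49, 55]  (not all equal)
t=15: [30, 41, 41, 30, 41, 30]  (not all equal)
t=16: [8, 24, 24, 8, 24, 8]  (not all equal)
t=17: [43, 28, 28, 43, 28, 43]  (not all equal)
t=18: [30, 14, 14, 30, 14, 30]  (not all equal)
t=19: [39, 32, 32, 39, 32, 39]  (not all equal)
t=20: [19, 7, 7, 19, 7, 19]  (not all equal)
t=21: [28, 49, 49, 28, 49, 28]  (not all equal)
t=22: [28, 34, 34, 28, 34, 28]  (not all equal)
t=23: [21, 32, 32, 21, 32, 21]  (not all equal)
t=24: [30, 50, 50, 30, 50, 30]  (not all equal)
t=25: [30, 30, 30, 30, 30, 30]  (all equal)

Answer: 25
Key observation: Synchronization is absorbing here: once all sites are equal they stay equal, and step 25 is the first all-equal step.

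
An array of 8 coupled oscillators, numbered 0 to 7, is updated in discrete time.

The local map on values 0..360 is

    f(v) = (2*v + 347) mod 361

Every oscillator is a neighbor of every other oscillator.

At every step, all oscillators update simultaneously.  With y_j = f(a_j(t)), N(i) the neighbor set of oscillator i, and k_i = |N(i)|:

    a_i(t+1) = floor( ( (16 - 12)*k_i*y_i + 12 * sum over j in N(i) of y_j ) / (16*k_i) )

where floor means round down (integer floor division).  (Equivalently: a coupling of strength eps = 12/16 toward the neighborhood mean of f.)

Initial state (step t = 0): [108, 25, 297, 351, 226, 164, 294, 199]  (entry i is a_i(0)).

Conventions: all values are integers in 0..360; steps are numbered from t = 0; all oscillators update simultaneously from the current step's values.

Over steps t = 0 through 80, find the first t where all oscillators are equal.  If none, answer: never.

Answer: 6
Key observation: Synchronization is absorbing here: once all oscillators are equal they stay equal, and step 6 is the first all-equal step.

Derivation:
t=0: [108, 25, 297, 351, 226, 164, 294, 199]  (not all equal)
t=1: [180, 156, 182, 197, 162, 196, 181, 154]  (not all equal)
t=2: [261, 254, 262, 215, 256, 214, 262, 254]  (not all equal)
t=3: [123, 121, 123, 110, 122, 110, 123, 121]  (not all equal)
t=4: [225, 224, 225, 221, 225, 221, 225, 224]  (not all equal)
t=5: [72, 72, 72, 71, 72, 71, 72, 72]  (not all equal)
t=6: [129, 129, 129, 129, 129, 129, 129, 129]  (all equal)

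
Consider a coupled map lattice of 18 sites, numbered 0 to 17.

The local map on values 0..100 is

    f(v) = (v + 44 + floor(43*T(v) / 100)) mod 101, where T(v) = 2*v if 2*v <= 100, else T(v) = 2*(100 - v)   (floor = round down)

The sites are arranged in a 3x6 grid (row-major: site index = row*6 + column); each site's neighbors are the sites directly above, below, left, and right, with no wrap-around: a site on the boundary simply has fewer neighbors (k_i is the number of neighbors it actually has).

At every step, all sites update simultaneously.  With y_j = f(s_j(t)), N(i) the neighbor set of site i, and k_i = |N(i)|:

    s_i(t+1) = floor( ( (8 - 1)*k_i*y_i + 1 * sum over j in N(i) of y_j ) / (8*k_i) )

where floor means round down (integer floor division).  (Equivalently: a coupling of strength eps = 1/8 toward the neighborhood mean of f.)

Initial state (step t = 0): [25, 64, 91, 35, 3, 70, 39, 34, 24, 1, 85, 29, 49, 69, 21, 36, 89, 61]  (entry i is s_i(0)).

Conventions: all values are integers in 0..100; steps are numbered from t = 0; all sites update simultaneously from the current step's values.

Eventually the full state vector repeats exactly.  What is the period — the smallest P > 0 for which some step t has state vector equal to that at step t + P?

Answer: 3
Key observation: The state at step 13, [74, 38, 39, 25, 37, 41, 16, 18, 72, 39, 40, 68, 35, 38, 72, 23, 37, 41], reappears at step 16 — and no state repeats earlier — so the cycle the system enters has period 3.

Derivation:
t=0: [25, 64, 91, 35, 3, 70, 39, 34, 24, 1, 85, 29, 49, 69, 21, 36, 89, 61]
t=1: [82, 38, 41, 12, 46, 42, 18, 10, 82, 43, 42, 89, 33, 38, 78, 14, 39, 41]
t=2: [40, 16, 21, 60, 29, 22, 71, 58, 39, 25, 21, 38, 9, 15, 39, 64, 17, 20]
t=3: [21, 69, 77, 43, 93, 80, 38, 38, 20, 84, 81, 21, 59, 66, 18, 39, 74, 76]
t=4: [75, 38, 40, 24, 41, 42, 16, 16, 76, 39, 41, 77, 35, 38, 72, 19, 38, 41]
t=5: [39, 16, 20, 79, 21, 22, 68, 68, 38, 20, 19, 36, 12, 16, 39, 71, 16, 19]
t=6: [20, 69, 76, 45, 81, 79, 38, 39, 18, 76, 76, 17, 64, 68, 18, 40, 72, 74]
t=7: [74, 38, 40, 27, 39, 42, 16, 18, 72, 39, 40, 70, 35, 38, 72, 21, 38, 41]
t=8: [39, 16, 20, 84, 18, 21, 69, 71, 38, 20, 17, 35, 12, 16, 39, 75, 16, 19]
t=9: [20, 69, 76, 44, 75, 77, 38, 39, 18, 76, 73, 16, 64, 68, 18, 41, 71, 74]
t=10: [74, 38, 39, 25, 38, 41, 16, 18, 72, 39, 40, 68, 35, 38, 72, 23, 37, 41]
t=11: [39, 16, 19, 80, 16, 19, 69, 71, 38, 20, 17, 35, 12, 16, 39, 77, 14, 19]
t=12: [20, 69, 74, 44, 71, 74, 38, 39, 18, 76, 72, 16, 64, 68, 18, 41, 69, 74]
t=13: [74, 38, 39, 25, 37, 41, 16, 18, 72, 39, 40, 68, 35, 38, 72, 23, 37, 41]
t=14: [39, 16, 19, 80, 14, 19, 69, 71, 38, 20, 17, 35, 12, 16, 39, 77, 14, 19]
t=15: [20, 69, 74, 44, 69, 74, 38, 39, 18, 76, 72, 16, 64, 68, 18, 41, 69, 74]
t=16: [74, 38, 39, 25, 37, 41, 16, 18, 72, 39, 40, 68, 35, 38, 72, 23, 37, 41]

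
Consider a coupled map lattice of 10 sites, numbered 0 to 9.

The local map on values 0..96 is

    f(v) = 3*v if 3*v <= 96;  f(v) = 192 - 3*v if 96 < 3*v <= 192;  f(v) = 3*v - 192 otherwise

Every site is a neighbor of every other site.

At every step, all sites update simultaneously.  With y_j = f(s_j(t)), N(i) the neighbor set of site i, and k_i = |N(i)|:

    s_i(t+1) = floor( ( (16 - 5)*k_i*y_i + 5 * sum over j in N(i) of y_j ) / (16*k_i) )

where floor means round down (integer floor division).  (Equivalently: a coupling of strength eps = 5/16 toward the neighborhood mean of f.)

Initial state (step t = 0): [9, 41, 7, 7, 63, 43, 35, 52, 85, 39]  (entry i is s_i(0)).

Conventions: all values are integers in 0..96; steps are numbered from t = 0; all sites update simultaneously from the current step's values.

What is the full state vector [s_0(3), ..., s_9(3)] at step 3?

Answer: [43, 61, 36, 36, 43, 77, 81, 20, 77, 53]

Derivation:
t=0: [9, 41, 7, 7, 63, 43, 35, 52, 85, 39]
t=1: [33, 61, 29, 29, 18, 57, 72, 39, 57, 65]
t=2: [77, 22, 73, 73, 51, 30, 32, 65, 30, 18]
t=3: [43, 61, 36, 36, 43, 77, 81, 20, 77, 53]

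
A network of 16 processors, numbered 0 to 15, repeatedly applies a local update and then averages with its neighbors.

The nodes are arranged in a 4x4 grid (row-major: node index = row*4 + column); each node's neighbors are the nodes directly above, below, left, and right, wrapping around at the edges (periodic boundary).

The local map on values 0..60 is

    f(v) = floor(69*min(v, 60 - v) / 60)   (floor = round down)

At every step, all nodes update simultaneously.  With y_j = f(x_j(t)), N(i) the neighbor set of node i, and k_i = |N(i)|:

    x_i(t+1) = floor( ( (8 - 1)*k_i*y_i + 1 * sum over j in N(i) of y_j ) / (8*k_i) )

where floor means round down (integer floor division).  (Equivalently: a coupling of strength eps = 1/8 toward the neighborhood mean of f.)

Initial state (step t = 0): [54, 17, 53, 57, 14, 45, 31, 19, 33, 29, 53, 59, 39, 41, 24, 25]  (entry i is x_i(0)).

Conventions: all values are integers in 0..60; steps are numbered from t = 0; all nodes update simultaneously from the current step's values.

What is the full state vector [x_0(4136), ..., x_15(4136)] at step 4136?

Answer: [32, 32, 32, 32, 32, 32, 32, 32, 32, 32, 32, 32, 32, 32, 32, 32]
Key observation: The state at step 14, [32, 32, 32, 32, 32, 32, 32, 32, 32, 32, 32, 32, 32, 32, 32, 32], reappears at step 15: the system is in a cycle of period 1 from step 14 on.  Therefore the state at step 4136 equals the state at step 14 + ((4136 - 14) mod 1) = 14, which is [32, 32, 32, 32, 32, 32, 32, 32, 32, 32, 32, 32, 32, 32, 32, 32].

Derivation:
t=0: [54, 17, 53, 57, 14, 45, 31, 19, 33, 29, 53, 59, 39, 41, 24, 25]
t=1: [7, 18, 9, 4, 16, 18, 30, 20, 29, 31, 9, 3, 23, 21, 25, 26]
t=2: [9, 19, 11, 5, 18, 20, 31, 21, 31, 31, 11, 5, 25, 24, 26, 27]
t=3: [11, 20, 13, 6, 20, 23, 31, 22, 31, 31, 13, 7, 27, 27, 27, 29]
t=4: [13, 22, 15, 7, 23, 26, 31, 24, 31, 32, 15, 10, 30, 30, 30, 31]
t=5: [15, 24, 18, 9, 25, 29, 31, 26, 32, 31, 18, 13, 33, 33, 32, 31]
t=6: [17, 26, 20, 11, 27, 32, 32, 28, 31, 32, 21, 15, 30, 30, 31, 31]
t=7: [19, 28, 23, 13, 30, 31, 31, 30, 32, 31, 24, 18, 33, 33, 32, 31]
t=8: [21, 31, 26, 15, 33, 33, 32, 32, 31, 32, 27, 21, 30, 31, 31, 31]
t=9: [24, 32, 28, 18, 30, 31, 31, 31, 32, 32, 30, 25, 33, 33, 32, 32]
t=10: [27, 31, 31, 21, 33, 32, 33, 32, 31, 32, 33, 28, 30, 31, 32, 31]
t=11: [30, 32, 32, 25, 31, 31, 31, 31, 32, 32, 31, 32, 33, 32, 32, 32]
t=12: [33, 32, 31, 28, 33, 32, 32, 32, 32, 32, 32, 32, 31, 31, 32, 31]
t=13: [31, 32, 32, 32, 31, 31, 32, 31, 32, 32, 32, 32, 32, 32, 32, 32]
t=14: [32, 32, 32, 32, 32, 32, 32, 32, 32, 32, 32, 32, 32, 32, 32, 32]
t=15: [32, 32, 32, 32, 32, 32, 32, 32, 32, 32, 32, 32, 32, 32, 32, 32]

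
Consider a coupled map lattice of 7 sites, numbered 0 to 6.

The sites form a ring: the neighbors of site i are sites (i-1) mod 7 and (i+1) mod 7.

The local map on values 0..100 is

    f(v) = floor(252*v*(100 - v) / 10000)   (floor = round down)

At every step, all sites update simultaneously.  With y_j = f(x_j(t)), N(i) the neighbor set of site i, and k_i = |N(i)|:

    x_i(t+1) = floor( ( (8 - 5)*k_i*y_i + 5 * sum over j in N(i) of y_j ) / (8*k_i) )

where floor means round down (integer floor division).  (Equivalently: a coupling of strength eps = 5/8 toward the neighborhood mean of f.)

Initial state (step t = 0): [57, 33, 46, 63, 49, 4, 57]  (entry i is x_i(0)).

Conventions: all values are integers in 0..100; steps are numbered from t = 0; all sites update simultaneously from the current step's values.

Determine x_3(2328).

Simulating step by step:
t=0: [57, 33, 46, 63, 49, 4, 57]
t=1: [59, 59, 58, 60, 44, 41, 44]
t=2: [60, 60, 60, 60, 60, 61, 60]
t=3: [60, 60, 60, 60, 59, 59, 59]
t=4: [60, 60, 60, 60, 60, 60, 60]
t=5: [60, 60, 60, 60, 60, 60, 60]

Answer: x_3(2328) = 60
Key observation: The state at step 4, [60, 60, 60, 60, 60, 60, 60], reappears at step 5: the system is in a cycle of period 1 from step 4 on.  Therefore the state at step 2328 equals the state at step 4 + ((2328 - 4) mod 1) = 4, which is [60, 60, 60, 60, 60, 60, 60].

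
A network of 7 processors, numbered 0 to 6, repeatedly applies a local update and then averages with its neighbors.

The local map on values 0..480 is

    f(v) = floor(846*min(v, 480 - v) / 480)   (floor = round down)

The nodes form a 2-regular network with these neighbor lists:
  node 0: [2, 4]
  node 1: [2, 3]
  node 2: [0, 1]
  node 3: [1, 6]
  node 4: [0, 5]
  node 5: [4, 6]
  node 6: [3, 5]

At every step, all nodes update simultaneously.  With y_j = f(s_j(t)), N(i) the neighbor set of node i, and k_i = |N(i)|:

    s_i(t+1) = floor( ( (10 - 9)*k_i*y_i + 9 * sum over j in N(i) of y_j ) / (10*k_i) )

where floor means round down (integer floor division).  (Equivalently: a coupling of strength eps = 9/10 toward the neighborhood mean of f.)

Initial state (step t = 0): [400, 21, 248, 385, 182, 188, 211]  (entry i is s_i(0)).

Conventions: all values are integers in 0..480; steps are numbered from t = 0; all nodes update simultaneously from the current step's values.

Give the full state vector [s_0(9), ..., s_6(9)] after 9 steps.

Simulating step by step:
t=0: [400, 21, 248, 385, 182, 188, 211]
t=1: [341, 262, 120, 200, 244, 344, 261]
t=2: [306, 291, 303, 381, 258, 383, 304]
t=3: [346, 251, 318, 306, 253, 332, 185]
t=4: [331, 306, 316, 358, 263, 352, 287]
t=5: [328, 257, 284, 312, 257, 347, 232]
t=6: [358, 327, 331, 390, 264, 383, 279]
t=7: [310, 215, 244, 296, 211, 347, 183]
t=8: [383, 370, 346, 347, 276, 335, 283]
t=9: [284, 230, 186, 266, 227, 343, 254]

Answer: [284, 230, 186, 266, 227, 343, 254]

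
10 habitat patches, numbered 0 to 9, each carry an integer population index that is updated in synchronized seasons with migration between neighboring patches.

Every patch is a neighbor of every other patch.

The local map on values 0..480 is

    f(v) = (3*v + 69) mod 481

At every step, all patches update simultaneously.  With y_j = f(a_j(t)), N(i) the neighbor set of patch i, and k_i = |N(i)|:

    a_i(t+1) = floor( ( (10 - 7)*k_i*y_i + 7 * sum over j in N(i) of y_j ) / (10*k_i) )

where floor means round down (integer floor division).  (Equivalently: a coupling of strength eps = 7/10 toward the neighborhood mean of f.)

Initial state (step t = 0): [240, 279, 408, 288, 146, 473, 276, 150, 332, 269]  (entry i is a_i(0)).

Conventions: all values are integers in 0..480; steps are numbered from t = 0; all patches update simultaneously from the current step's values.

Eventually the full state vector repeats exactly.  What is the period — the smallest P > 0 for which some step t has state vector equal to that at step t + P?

Simulating step by step:
t=0: [240, 279, 408, 288, 146, 473, 276, 150, 332, 269]
t=1: [265, 291, 271, 297, 203, 207, 289, 205, 220, 285]
t=2: [355, 373, 359, 377, 314, 317, 371, 315, 325, 369]
t=3: [154, 166, 157, 169, 127, 129, 165, 127, 134, 163]
t=4: [188, 196, 190, 198, 277, 278, 195, 277, 281, 194]
t=5: [243, 249, 245, 250, 303, 303, 248, 303, 305, 247]
t=6: [229, 233, 230, 234, 162, 162, 232, 162, 163, 232]
t=7: [216, 219, 217, 219, 171, 171, 218, 171, 172, 218]
t=8: [196, 198, 197, 198, 166, 166, 198, 166, 167, 198]
t=9: [150, 151, 151, 151, 130, 130, 151, 130, 131, 151]
t=10: [170, 171, 171, 171, 263, 263, 171, 263, 264, 171]
t=11: [186, 186, 186, 186, 248, 248, 186, 248, 248, 186]
t=12: [203, 203, 203, 203, 245, 245, 203, 245, 245, 203]
t=13: [236, 236, 236, 236, 264, 264, 236, 264, 264, 236]
t=14: [322, 322, 322, 322, 340, 340, 322, 340, 340, 322]
t=15: [89, 89, 89, 89, 101, 101, 89, 101, 101, 89]
t=16: [347, 347, 347, 347, 355, 355, 347, 355, 355, 347]
t=17: [155, 155, 155, 155, 160, 160, 155, 160, 160, 155]
t=18: [57, 57, 57, 57, 61, 61, 57, 61, 61, 57]
t=19: [243, 243, 243, 243, 246, 246, 243, 246, 246, 243]
t=20: [319, 319, 319, 319, 321, 321, 319, 321, 321, 319]
t=21: [65, 65, 65, 65, 67, 67, 65, 67, 67, 65]
t=22: [265, 265, 265, 265, 267, 267, 265, 267, 267, 265]
t=23: [384, 384, 384, 384, 386, 386, 384, 386, 386, 384]
t=24: [260, 260, 260, 260, 262, 262, 260, 262, 262, 260]
t=25: [369, 369, 369, 369, 371, 371, 369, 371, 371, 369]
t=26: [215, 215, 215, 215, 217, 217, 215, 217, 217, 215]
t=27: [234, 234, 234, 234, 236, 236, 234, 236, 236, 234]
t=28: [291, 291, 291, 291, 293, 293, 291, 293, 293, 291]
t=29: [462, 462, 462, 462, 464, 464, 462, 464, 464, 462]
t=30: [13, 13, 13, 13, 15, 15, 13, 15, 15, 13]
t=31: [109, 109, 109, 109, 111, 111, 109, 111, 111, 109]
t=32: [397, 397, 397, 397, 399, 399, 397, 399, 399, 397]
t=33: [299, 299, 299, 299, 301, 301, 299, 301, 301, 299]
t=34: [5, 5, 5, 5, 7, 7, 5, 7, 7, 5]
t=35: [85, 85, 85, 85, 87, 87, 85, 87, 87, 85]
t=36: [325, 325, 325, 325, 327, 327, 325, 327, 327, 325]
t=37: [83, 83, 83, 83, 85, 85, 83, 85, 85, 83]
t=38: [319, 319, 319, 319, 321, 321, 319, 321, 321, 319]

Answer: 18
Key observation: The state at step 20, [319, 319, 319, 319, 321, 321, 319, 321, 321, 319], reappears at step 38 — and no state repeats earlier — so the cycle the system enters has period 18.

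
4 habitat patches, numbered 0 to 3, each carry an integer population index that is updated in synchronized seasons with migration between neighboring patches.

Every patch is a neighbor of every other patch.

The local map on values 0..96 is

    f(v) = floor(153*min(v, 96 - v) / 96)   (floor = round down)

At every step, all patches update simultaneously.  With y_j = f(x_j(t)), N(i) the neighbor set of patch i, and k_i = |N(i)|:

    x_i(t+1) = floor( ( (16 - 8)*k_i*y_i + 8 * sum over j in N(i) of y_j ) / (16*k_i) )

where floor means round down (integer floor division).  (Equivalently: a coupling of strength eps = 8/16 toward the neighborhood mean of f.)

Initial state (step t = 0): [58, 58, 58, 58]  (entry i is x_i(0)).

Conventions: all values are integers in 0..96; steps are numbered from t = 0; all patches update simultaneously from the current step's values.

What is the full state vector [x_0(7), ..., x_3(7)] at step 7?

Answer: [74, 74, 74, 74]

Derivation:
t=0: [58, 58, 58, 58]
t=1: [60, 60, 60, 60]
t=2: [57, 57, 57, 57]
t=3: [62, 62, 62, 62]
t=4: [54, 54, 54, 54]
t=5: [66, 66, 66, 66]
t=6: [47, 47, 47, 47]
t=7: [74, 74, 74, 74]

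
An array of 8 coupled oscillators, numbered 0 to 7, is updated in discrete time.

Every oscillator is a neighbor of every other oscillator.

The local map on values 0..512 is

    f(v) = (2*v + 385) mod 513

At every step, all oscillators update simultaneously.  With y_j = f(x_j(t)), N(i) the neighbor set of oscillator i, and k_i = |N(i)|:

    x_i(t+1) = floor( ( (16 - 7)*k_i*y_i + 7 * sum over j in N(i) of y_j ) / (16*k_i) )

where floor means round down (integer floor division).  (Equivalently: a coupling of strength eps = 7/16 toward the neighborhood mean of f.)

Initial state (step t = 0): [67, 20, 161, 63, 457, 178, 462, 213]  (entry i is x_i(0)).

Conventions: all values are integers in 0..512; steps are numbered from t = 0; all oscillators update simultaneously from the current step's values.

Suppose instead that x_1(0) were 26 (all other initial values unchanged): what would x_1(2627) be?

Answer: x_1(2627) = 367
Key observation: The state at step 9, [281, 239, 119, 276, 158, 136, 163, 171], reappears at step 13: the system is in a cycle of period 4 from step 9 on.  Therefore the state at step 2627 equals the state at step 9 + ((2627 - 9) mod 4) = 11, which is [153, 367, 247, 148, 286, 264, 291, 299].

Derivation:
t=0: [67, 26, 161, 63, 457, 178, 462, 213]
t=1: [142, 357, 236, 394, 275, 253, 280, 288]
t=2: [228, 186, 322, 223, 361, 339, 366, 374]
t=3: [239, 197, 77, 234, 116, 94, 121, 129]
t=4: [261, 219, 99, 256, 138, 116, 143, 151]
t=5: [305, 263, 143, 300, 182, 160, 187, 195]
t=6: [393, 351, 231, 388, 270, 248, 275, 283]
t=7: [217, 175, 311, 212, 350, 328, 355, 363]
t=8: [249, 207, 343, 244, 126, 104, 131, 139]
t=9: [281, 239, 119, 276, 158, 136, 163, 171]
t=10: [345, 303, 183, 340, 222, 200, 227, 235]
t=11: [153, 367, 247, 148, 286, 264, 291, 299]
t=12: [249, 207, 343, 244, 382, 360, 387, 395]
t=13: [281, 239, 119, 276, 158, 136, 163, 171]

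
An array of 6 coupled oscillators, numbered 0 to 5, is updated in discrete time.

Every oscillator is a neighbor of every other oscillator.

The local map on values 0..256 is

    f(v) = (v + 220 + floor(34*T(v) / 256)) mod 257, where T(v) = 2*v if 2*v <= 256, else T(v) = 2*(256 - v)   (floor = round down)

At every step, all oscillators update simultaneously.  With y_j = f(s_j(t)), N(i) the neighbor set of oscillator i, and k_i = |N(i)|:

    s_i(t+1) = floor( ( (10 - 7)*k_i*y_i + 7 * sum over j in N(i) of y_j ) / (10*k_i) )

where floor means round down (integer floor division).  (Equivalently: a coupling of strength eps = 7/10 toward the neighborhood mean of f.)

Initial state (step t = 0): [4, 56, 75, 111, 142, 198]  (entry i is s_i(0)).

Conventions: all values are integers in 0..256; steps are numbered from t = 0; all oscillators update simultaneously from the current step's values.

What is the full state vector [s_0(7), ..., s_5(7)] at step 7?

Simulating step by step:
t=0: [4, 56, 75, 111, 142, 198]
t=1: [138, 107, 111, 118, 123, 130]
t=2: [117, 112, 112, 114, 115, 116]
t=3: [107, 106, 106, 107, 107, 107]
t=4: [97, 97, 97, 97, 97, 97]
t=5: [85, 85, 85, 85, 85, 85]
t=6: [70, 70, 70, 70, 70, 70]
t=7: [51, 51, 51, 51, 51, 51]

Answer: [51, 51, 51, 51, 51, 51]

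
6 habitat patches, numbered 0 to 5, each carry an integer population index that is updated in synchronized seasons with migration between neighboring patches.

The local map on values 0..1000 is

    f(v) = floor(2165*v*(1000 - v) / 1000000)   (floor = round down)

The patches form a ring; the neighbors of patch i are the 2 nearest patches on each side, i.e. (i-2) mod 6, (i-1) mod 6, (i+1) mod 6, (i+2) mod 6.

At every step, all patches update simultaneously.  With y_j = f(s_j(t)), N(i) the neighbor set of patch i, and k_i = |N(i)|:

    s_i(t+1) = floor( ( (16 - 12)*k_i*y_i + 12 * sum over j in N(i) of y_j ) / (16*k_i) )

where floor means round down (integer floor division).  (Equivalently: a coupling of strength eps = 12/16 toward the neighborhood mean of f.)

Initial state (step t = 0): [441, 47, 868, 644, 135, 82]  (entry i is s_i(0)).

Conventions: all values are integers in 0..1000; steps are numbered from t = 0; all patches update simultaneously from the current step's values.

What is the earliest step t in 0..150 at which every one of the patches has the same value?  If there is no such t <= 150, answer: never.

Simulating step by step:
t=0: [441, 47, 868, 644, 135, 82]  (not all equal)
t=1: [275, 293, 320, 266, 332, 298]  (not all equal)
t=2: [454, 445, 451, 452, 453, 446]  (not all equal)
t=3: [535, 535, 535, 535, 535, 535]  (all equal)

Answer: 3
Key observation: Synchronization is absorbing here: once all patches are equal they stay equal, and step 3 is the first all-equal step.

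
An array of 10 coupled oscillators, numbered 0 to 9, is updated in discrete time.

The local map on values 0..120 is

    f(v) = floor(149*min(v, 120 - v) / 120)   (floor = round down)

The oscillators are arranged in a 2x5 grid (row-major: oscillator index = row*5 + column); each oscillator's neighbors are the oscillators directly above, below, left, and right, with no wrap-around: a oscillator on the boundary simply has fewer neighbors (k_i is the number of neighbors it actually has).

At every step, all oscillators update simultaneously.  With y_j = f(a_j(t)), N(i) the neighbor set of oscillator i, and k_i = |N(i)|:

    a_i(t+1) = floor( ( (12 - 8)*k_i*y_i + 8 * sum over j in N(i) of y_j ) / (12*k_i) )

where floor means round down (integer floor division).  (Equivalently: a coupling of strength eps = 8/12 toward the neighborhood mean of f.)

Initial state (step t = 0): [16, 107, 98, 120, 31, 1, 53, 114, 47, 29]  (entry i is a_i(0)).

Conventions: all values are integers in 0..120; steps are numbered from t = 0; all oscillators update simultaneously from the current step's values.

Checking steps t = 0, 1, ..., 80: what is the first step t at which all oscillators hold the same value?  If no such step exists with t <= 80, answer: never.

Answer: 12
Key observation: Synchronization is absorbing here: once all oscillators are equal they stay equal, and step 12 is the first all-equal step.

Derivation:
t=0: [16, 107, 98, 120, 31, 1, 53, 114, 47, 29]  (not all equal)
t=1: [12, 30, 14, 27, 24, 28, 27, 35, 28, 44]  (not all equal)
t=2: [28, 26, 30, 28, 38, 27, 36, 33, 40, 39]  (not all equal)
t=3: [33, 36, 35, 40, 43, 37, 38, 42, 43, 48]  (not all equal)
t=4: [43, 43, 46, 49, 53, 44, 47, 49, 53, 55]  (not all equal)
t=5: [53, 55, 57, 61, 64, 55, 56, 60, 63, 66]  (not all equal)
t=6: [67, 68, 71, 70, 69, 67, 69, 71, 70, 68]  (not all equal)
t=7: [64, 63, 61, 61, 63, 64, 63, 61, 62, 63]  (not all equal)
t=8: [69, 70, 72, 72, 71, 69, 70, 72, 72, 70]  (not all equal)
t=9: [62, 61, 59, 59, 60, 62, 61, 59, 59, 60]  (not all equal)
t=10: [72, 72, 73, 73, 73, 72, 72, 73, 73, 73]  (not all equal)
t=11: [59, 58, 58, 58, 58, 59, 58, 58, 58, 58]  (not all equal)
t=12: [72, 72, 72, 72, 72, 72, 72, 72, 72, 72]  (all equal)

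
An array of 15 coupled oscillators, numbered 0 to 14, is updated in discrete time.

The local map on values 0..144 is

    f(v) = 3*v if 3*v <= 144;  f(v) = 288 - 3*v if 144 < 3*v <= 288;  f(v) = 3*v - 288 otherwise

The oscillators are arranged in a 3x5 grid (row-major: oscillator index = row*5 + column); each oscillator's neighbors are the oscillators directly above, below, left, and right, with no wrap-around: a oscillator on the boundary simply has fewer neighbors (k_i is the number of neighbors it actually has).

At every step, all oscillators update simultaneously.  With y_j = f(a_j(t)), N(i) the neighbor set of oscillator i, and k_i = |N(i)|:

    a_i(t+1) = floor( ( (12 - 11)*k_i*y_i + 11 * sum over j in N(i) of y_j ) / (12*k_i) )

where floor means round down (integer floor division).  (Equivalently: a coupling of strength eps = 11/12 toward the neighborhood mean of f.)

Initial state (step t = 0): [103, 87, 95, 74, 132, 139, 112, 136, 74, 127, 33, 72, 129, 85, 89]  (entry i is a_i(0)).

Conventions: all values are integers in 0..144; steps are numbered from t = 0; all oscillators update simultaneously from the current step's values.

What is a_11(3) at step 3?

Answer: a_11(3) = 60

Derivation:
t=0: [103, 87, 95, 74, 132, 139, 112, 136, 74, 127, 33, 72, 129, 85, 89]
t=1: [73, 24, 65, 59, 81, 62, 83, 59, 77, 67, 100, 81, 77, 59, 59]
t=2: [85, 67, 97, 68, 94, 45, 78, 65, 101, 72, 68, 36, 86, 78, 100]
t=3: [104, 34, 80, 14, 72, 63, 101, 31, 70, 16, 118, 60, 80, 21, 58]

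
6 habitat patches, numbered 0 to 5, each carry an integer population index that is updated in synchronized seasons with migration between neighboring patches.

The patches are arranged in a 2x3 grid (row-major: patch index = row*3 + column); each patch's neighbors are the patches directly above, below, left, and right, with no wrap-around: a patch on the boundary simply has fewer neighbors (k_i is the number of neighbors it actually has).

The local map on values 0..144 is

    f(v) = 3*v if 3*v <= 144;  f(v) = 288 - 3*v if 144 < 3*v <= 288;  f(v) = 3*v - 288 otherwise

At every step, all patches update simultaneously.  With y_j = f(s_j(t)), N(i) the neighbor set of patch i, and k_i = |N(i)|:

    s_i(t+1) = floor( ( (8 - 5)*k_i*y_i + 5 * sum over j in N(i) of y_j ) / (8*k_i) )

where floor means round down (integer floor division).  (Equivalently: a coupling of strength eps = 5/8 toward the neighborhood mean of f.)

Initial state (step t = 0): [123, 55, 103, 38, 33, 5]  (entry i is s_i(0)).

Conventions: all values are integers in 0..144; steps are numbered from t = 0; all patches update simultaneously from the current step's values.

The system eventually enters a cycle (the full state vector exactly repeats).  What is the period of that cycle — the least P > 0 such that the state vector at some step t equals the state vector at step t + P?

Answer: 5
Key observation: The state at step 81, [24, 21, 24, 24, 21, 24], reappears at step 86 — and no state repeats earlier — so the cycle the system enters has period 5.

Derivation:
t=0: [123, 55, 103, 38, 33, 5]
t=1: [104, 88, 51, 99, 89, 43]
t=2: [19, 46, 98, 17, 41, 97]
t=3: [80, 90, 46, 75, 86, 41]
t=4: [43, 51, 95, 48, 53, 98]
t=5: [135, 105, 45, 134, 107, 43]
t=6: [87, 69, 99, 89, 68, 100]
t=7: [42, 55, 32, 42, 55, 33]
t=8: [125, 118, 105, 125, 118, 105]
t=9: [80, 62, 39, 80, 62, 39]
t=10: [64, 93, 112, 64, 93, 112]
t=11: [68, 35, 35, 68, 35, 35]
t=12: [90, 100, 105, 90, 100, 105]
t=13: [16, 16, 22, 16, 16, 22]
t=14: [48, 51, 60, 48, 51, 60]
t=15: [141, 131, 116, 141, 131, 116]
t=16: [125, 101, 74, 125, 101, 74]
t=17: [64, 40, 50, 64, 40, 50]
t=18: [103, 118, 132, 103, 118, 132]
t=19: [35, 65, 94, 35, 65, 94]
t=20: [101, 77, 33, 101, 77, 33]
t=21: [28, 57, 85, 28, 57, 85]
t=22: [94, 92, 59, 94, 92, 59]
t=23: [7, 31, 80, 7, 31, 80]
t=24: [43, 68, 62, 43, 68, 62]
t=25: [114, 97, 96, 114, 97, 96]
t=26: [38, 13, 0, 38, 13, 0]
t=27: [90, 46, 12, 90, 46, 12]
t=28: [55, 91, 67, 55, 91, 67]
t=29: [89, 52, 64, 89, 52, 64]
t=30: [55, 101, 107, 55, 101, 107]
t=31: [89, 41, 27, 89, 41, 27]
t=32: [52, 93, 94, 52, 93, 94]
t=33: [93, 34, 6, 93, 34, 6]
t=34: [38, 65, 44, 38, 65, 44]
t=35: [107, 105, 119, 107, 105, 119]
t=36: [31, 37, 55, 31, 37, 55]
t=37: [98, 109, 119, 98, 109, 119]
t=38: [16, 38, 59, 16, 38, 59]
t=39: [68, 99, 111, 68, 99, 111]
t=40: [60, 32, 33, 60, 32, 33]
t=41: [104, 99, 98, 104, 99, 98]
t=42: [19, 11, 6, 19, 11, 6]
t=43: [49, 34, 22, 49, 34, 22]
t=44: [128, 102, 77, 128, 102, 77]
t=45: [71, 42, 44, 71, 42, 44]
t=46: [90, 116, 130, 90, 116, 130]
t=47: [31, 60, 88, 31, 60, 88]
t=48: [97, 87, 50, 97, 87, 50]
t=49: [10, 45, 103, 10, 45, 103]
t=50: [62, 89, 56, 62, 89, 56]
t=51: [76, 58, 89, 76, 58, 89]
t=52: [76, 83, 50, 76, 83, 50]
t=53: [53, 64, 107, 53, 64, 107]
t=54: [118, 89, 52, 118, 89, 52]
t=55: [51, 53, 97, 51, 53, 97]
t=56: [133, 104, 42, 133, 104, 42]
t=57: [83, 63, 94, 83, 63, 94]
t=58: [57, 67, 35, 57, 67, 35]
t=59: [107, 97, 99, 107, 97, 99]
t=60: [23, 10, 7, 23, 10, 7]
t=61: [56, 36, 23, 56, 36, 23]
t=62: [116, 102, 81, 116, 102, 81]
t=63: [46, 32, 36, 46, 32, 36]
t=64: [124, 107, 104, 124, 107, 104]
t=65: [68, 41, 26, 68, 41, 26]
t=66: [96, 105, 92, 96, 105, 92]
t=67: [8, 18, 16, 8, 18, 16]
t=68: [33, 46, 49, 33, 46, 49]
t=69: [111, 130, 140, 111, 130, 140]
t=70: [62, 96, 122, 62, 96, 122]
t=71: [70, 37, 53, 70, 37, 53]
t=72: [88, 107, 123, 88, 107, 123]
t=73: [26, 41, 66, 26, 41, 66]
t=74: [92, 106, 100, 92, 106, 100]
t=75: [17, 22, 17, 17, 22, 17]
t=76: [55, 59, 55, 55, 59, 55]
t=77: [119, 116, 119, 119, 116, 119]
t=78: [66, 63, 66, 66, 63, 66]
t=79: [92, 95, 92, 92, 95, 92]
t=80: [9, 6, 9, 9, 6, 9]
t=81: [24, 21, 24, 24, 21, 24]
t=82: [69, 66, 69, 69, 66, 69]
t=83: [83, 86, 83, 83, 86, 83]
t=84: [36, 33, 36, 36, 33, 36]
t=85: [105, 102, 105, 105, 102, 105]
t=86: [24, 21, 24, 24, 21, 24]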